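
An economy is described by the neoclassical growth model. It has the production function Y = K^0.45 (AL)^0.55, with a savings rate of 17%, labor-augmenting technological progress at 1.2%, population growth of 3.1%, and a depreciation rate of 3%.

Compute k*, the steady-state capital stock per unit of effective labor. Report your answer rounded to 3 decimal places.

k* ≈ 4.651

At the steady state, Δk = 0, so s·k^α = (n + g + δ)·k.
Dividing both sides by k: k^(1−α) = s / (n + g + δ).
k^0.55 = 0.17 / (0.031 + 0.012 + 0.030) = 0.17 / 0.073 = 2.3288
k* = 2.3288^(1/0.55) ≈ 4.6506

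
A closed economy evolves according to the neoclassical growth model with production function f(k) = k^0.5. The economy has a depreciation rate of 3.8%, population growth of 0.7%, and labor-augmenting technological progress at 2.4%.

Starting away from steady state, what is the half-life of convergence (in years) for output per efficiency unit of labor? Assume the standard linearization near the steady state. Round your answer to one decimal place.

Near the steady state the convergence rate is λ = (1 − α)(n + g + δ).
λ = (1 − 0.5) × 0.069 = 0.5 × 0.069 = 0.0345
Half-life = ln 2 / λ = 0.6931 / 0.0345 ≈ 20.09 years

about 20.1 years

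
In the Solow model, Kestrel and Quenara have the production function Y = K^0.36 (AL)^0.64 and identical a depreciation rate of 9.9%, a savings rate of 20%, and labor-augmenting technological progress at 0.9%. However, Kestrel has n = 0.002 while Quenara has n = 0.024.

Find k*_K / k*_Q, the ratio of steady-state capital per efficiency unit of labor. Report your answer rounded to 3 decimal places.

k*_K / k*_Q ≈ 1.330

Steady-state k* = [s/(n + g + δ)]^(1/(1−α)), so the ratio is [ (s_K/(n + g + δ)_K) / (s_Q/(n + g + δ)_Q) ]^1.5625.
s_K/(n + g + δ)_K = 0.20/0.110 = 1.8182; s_Q/(n + g + δ)_Q = 0.20/0.132 = 1.5152.
Ratio = (1.8182/1.5152)^1.5625 = 1.2000^1.5625 ≈ 1.3296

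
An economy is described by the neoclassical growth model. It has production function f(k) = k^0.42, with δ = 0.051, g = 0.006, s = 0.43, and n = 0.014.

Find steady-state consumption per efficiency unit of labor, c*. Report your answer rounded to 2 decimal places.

At the steady state, Δk = 0, so s·k^α = (n + g + δ)·k.
Dividing both sides by k: k^(1−α) = s / (n + g + δ).
k^0.58 = 0.43 / (0.014 + 0.006 + 0.051) = 0.43 / 0.071 = 6.0563
k* = 6.0563^(1/0.58) ≈ 22.3169
y* = (k*)^α = 22.3169^0.42 ≈ 3.6849
c* = (1 − s)·y* = (1 − 0.43) × 3.6849 ≈ 2.1004

c* = 2.10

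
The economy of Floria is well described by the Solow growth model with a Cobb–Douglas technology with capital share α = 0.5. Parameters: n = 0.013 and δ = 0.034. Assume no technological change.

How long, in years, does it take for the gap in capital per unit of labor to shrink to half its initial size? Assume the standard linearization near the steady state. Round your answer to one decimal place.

t_½ ≈ 29.5 years

Near the steady state the convergence rate is λ = (1 − α)(n + δ).
λ = (1 − 0.5) × 0.047 = 0.5 × 0.047 = 0.0235
Half-life = ln 2 / λ = 0.6931 / 0.0235 ≈ 29.49 years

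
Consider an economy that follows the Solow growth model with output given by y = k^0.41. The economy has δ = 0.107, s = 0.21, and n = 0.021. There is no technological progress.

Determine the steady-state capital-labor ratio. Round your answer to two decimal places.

k* = 2.31

Steady state requires s·f(k) = (n + δ)·k, i.e. s·k^α = (n + δ)·k.
Rearranging, k^(1−α) = s / (n + δ).
k^0.59 = 0.21 / (0.021 + 0.107) = 0.21 / 0.128 = 1.6406
k* = 1.6406^(1/0.59) ≈ 2.3143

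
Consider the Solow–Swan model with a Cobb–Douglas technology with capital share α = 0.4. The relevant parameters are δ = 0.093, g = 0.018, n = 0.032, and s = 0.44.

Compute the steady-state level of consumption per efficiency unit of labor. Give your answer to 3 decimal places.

Steady state requires s·f(k) = (n + g + δ)·k, i.e. s·k^α = (n + g + δ)·k.
Rearranging, k^(1−α) = s / (n + g + δ).
k^0.6 = 0.44 / (0.032 + 0.018 + 0.093) = 0.44 / 0.143 = 3.0769
k* = 3.0769^(1/0.6) ≈ 6.5091
y* = (k*)^α = 6.5091^0.4 ≈ 2.1155
c* = (1 − s)·y* = (1 − 0.44) × 2.1155 ≈ 1.1847

c* = 1.185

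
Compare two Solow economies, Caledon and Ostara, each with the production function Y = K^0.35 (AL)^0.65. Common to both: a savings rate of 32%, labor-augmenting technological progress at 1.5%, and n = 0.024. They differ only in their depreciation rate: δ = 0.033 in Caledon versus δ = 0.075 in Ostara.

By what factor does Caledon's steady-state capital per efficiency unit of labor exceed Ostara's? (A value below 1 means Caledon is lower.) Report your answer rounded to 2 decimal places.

Steady-state k* = [s/(n + g + δ)]^(1/(1−α)), so the ratio is [ (s_C/(n + g + δ)_C) / (s_O/(n + g + δ)_O) ]^1.5385.
s_C/(n + g + δ)_C = 0.32/0.072 = 4.4444; s_O/(n + g + δ)_O = 0.32/0.114 = 2.8070.
Ratio = (4.4444/2.8070)^1.5385 = 1.5833^1.5385 ≈ 2.0278

k*_C / k*_O ≈ 2.03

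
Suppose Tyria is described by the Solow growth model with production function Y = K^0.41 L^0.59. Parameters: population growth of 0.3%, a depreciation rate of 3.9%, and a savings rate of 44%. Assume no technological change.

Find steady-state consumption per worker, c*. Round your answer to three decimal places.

c* ≈ 2.865

Steady state requires s·f(k) = (n + δ)·k, i.e. s·k^α = (n + δ)·k.
Dividing both sides by k: k^(1−α) = s / (n + δ).
k^0.59 = 0.44 / (0.003 + 0.039) = 0.44 / 0.042 = 10.4762
k* = 10.4762^(1/0.59) ≈ 53.5993
y* = (k*)^α = 53.5993^0.41 ≈ 5.1163
c* = (1 − s)·y* = (1 − 0.44) × 5.1163 ≈ 2.8651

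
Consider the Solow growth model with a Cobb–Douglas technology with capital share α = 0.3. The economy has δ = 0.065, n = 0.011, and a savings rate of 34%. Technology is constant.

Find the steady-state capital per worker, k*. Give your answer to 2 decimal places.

k* = 8.50

At the steady state, Δk = 0, so s·k^α = (n + δ)·k.
Dividing both sides by k: k^(1−α) = s / (n + δ).
k^0.7 = 0.34 / (0.011 + 0.065) = 0.34 / 0.076 = 4.4737
k* = 4.4737^(1/0.7) ≈ 8.5021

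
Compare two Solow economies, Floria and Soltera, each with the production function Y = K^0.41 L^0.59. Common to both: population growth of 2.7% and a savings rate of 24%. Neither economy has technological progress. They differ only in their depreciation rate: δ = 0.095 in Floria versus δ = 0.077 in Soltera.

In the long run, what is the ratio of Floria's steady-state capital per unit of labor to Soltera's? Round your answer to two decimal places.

k*_F / k*_S ≈ 0.76

Steady-state k* = [s/(n + δ)]^(1/(1−α)), so the ratio is [ (s_F/(n + δ)_F) / (s_S/(n + δ)_S) ]^1.6949.
s_F/(n + δ)_F = 0.24/0.122 = 1.9672; s_S/(n + δ)_S = 0.24/0.104 = 2.3077.
Ratio = (1.9672/2.3077)^1.6949 = 0.8525^1.6949 ≈ 0.7630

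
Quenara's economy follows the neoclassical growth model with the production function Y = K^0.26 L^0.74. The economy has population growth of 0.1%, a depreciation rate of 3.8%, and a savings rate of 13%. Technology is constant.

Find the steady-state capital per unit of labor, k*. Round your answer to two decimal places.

k* = 5.09

Steady state requires s·f(k) = (n + δ)·k, i.e. s·k^α = (n + δ)·k.
Rearranging, k^(1−α) = s / (n + δ).
k^0.74 = 0.13 / (0.001 + 0.038) = 0.13 / 0.039 = 3.3333
k* = 3.3333^(1/0.74) ≈ 5.0885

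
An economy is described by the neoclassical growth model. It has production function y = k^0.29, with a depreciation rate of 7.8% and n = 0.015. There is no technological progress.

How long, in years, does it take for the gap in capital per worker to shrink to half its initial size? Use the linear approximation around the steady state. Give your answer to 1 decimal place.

t_½ ≈ 10.5 years

Near the steady state the convergence rate is λ = (1 − α)(n + δ).
λ = (1 − 0.29) × 0.093 = 0.71 × 0.093 = 0.06603
Half-life = ln 2 / λ = 0.6931 / 0.06603 ≈ 10.50 years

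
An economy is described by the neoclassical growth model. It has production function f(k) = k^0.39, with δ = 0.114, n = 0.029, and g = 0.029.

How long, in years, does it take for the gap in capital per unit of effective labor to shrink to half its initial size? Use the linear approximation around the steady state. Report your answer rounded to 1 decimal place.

half-life ≈ 6.6 years

Near the steady state the convergence rate is λ = (1 − α)(n + g + δ).
λ = (1 − 0.39) × 0.172 = 0.61 × 0.172 = 0.10492
Half-life = ln 2 / λ = 0.6931 / 0.10492 ≈ 6.61 years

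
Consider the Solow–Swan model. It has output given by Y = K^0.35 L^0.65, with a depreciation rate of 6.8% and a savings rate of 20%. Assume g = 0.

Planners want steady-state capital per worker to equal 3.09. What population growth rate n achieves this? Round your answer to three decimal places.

n ≈ 0.028

Steady state requires s·f(k) = (n + δ)·k, i.e. s·k^α = (n + δ)·k.
So s / (n + δ) = (k*)^(1−α) = 3.09^0.65 = 2.0820.
Therefore n + δ = s / 2.0820 = 0.20 / 2.0820 = 0.0961, so n = 0.0961 − 0.068 = 0.0281.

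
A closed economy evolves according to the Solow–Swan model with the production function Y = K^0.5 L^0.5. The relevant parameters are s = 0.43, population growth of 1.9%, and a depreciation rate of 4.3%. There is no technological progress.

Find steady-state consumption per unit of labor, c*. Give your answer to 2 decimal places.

At the steady state, Δk = 0, so s·k^α = (n + δ)·k.
Dividing both sides by k: k^(1−α) = s / (n + δ).
k^0.5 = 0.43 / (0.019 + 0.043) = 0.43 / 0.062 = 6.9355
k* = 6.9355^(1/0.5) ≈ 48.1012
y* = (k*)^α = 48.1012^0.5 ≈ 6.9355
c* = (1 − s)·y* = (1 − 0.43) × 6.9355 ≈ 3.9532

c* = 3.95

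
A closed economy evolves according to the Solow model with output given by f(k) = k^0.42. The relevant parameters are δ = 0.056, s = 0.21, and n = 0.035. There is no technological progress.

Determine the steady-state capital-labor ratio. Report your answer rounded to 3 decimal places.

At the steady state, Δk = 0, so s·k^α = (n + δ)·k.
Dividing both sides by k: k^(1−α) = s / (n + δ).
k^0.58 = 0.21 / (0.035 + 0.056) = 0.21 / 0.091 = 2.3077
k* = 2.3077^(1/0.58) ≈ 4.2284

k* = 4.228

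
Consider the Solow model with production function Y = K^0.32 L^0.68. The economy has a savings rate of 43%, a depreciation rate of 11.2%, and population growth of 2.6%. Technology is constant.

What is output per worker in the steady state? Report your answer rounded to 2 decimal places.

At the steady state, Δk = 0, so s·k^α = (n + δ)·k.
Dividing both sides by k: k^(1−α) = s / (n + δ).
k^0.68 = 0.43 / (0.026 + 0.112) = 0.43 / 0.138 = 3.1159
k* = 3.1159^(1/0.68) ≈ 5.3193
y* = (k*)^α = 5.3193^0.32 ≈ 1.7072

y* ≈ 1.71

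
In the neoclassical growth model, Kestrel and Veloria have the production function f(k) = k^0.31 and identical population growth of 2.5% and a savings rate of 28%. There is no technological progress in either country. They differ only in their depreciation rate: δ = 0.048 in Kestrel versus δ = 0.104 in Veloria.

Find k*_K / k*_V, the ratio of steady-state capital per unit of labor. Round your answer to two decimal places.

Steady-state k* = [s/(n + δ)]^(1/(1−α)), so the ratio is [ (s_K/(n + δ)_K) / (s_V/(n + δ)_V) ]^1.4493.
s_K/(n + δ)_K = 0.28/0.073 = 3.8356; s_V/(n + δ)_V = 0.28/0.129 = 2.1705.
Ratio = (3.8356/2.1705)^1.4493 = 1.7672^1.4493 ≈ 2.2824

k*_K / k*_V ≈ 2.28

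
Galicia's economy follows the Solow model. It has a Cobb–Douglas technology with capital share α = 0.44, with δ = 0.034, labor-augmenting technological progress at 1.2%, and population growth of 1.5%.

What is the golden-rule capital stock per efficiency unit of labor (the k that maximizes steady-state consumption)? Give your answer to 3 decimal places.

k_gold ≈ 34.069

The golden rule sets f'(k) = n + g + δ, i.e. α·k^(α−1) = n + g + δ.
So k^(1−α) = α / (n + g + δ) = 0.44 / 0.061 = 7.2131.
k_gold = 7.2131^(1/0.56) ≈ 34.0691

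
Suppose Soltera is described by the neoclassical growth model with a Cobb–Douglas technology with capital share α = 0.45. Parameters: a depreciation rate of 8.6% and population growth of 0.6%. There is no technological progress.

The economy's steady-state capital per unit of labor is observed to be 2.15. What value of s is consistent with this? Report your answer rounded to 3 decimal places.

At the steady state, Δk = 0, so s·k^α = (n + δ)·k.
So s / (n + δ) = (k*)^(1−α) = 2.15^0.55 = 1.5235.
Therefore s = 1.5235 × (n + δ) = 1.5235 × 0.092 = 0.1402.

s ≈ 0.140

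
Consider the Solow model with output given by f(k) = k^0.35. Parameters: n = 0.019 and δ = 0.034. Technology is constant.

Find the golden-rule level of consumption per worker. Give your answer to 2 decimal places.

At the golden rule, f'(k) = n + δ, so α·k^(α−1) = n + δ and k_gold = (α/(n + δ))^(1/(1−α)).
k_gold = (0.35/0.053)^(1/0.65) = 6.6038^1.5385 ≈ 18.2496
c_gold = f(k_gold) − (n + δ)·k_gold = 2.7634 − 0.053×18.2496 ≈ 1.7962

c_gold ≈ 1.80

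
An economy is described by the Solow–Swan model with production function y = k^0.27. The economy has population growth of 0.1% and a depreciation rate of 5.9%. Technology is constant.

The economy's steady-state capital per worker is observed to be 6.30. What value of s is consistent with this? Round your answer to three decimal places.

At the steady state, Δk = 0, so s·k^α = (n + δ)·k.
So s / (n + δ) = (k*)^(1−α) = 6.30^0.73 = 3.8328.
Therefore s = 3.8328 × (n + δ) = 3.8328 × 0.060 = 0.2300.

s ≈ 0.230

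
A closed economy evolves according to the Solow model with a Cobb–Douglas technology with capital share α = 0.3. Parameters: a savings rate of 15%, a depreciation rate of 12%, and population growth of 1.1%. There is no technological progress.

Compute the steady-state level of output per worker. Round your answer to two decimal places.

y* ≈ 1.06

In steady state, investment equals break-even investment: s·k^α = (n + δ)·k.
Rearranging, k^(1−α) = s / (n + δ).
k^0.7 = 0.15 / (0.011 + 0.120) = 0.15 / 0.131 = 1.1450
k* = 1.1450^(1/0.7) ≈ 1.2134
y* = (k*)^α = 1.2134^0.3 ≈ 1.0597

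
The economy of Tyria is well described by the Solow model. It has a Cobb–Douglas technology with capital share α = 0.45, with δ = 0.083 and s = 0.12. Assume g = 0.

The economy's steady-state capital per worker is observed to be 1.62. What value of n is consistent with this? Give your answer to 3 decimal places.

In steady state, investment equals break-even investment: s·k^α = (n + δ)·k.
So s / (n + δ) = (k*)^(1−α) = 1.62^0.55 = 1.3039.
Therefore n + δ = s / 1.3039 = 0.12 / 1.3039 = 0.0920, so n = 0.0920 − 0.083 = 0.0090.

n ≈ 0.009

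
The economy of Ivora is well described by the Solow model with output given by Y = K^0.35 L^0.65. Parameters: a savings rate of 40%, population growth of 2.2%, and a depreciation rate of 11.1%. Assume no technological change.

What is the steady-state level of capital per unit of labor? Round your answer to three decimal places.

At the steady state, Δk = 0, so s·k^α = (n + δ)·k.
Rearranging, k^(1−α) = s / (n + δ).
k^0.65 = 0.40 / (0.022 + 0.111) = 0.40 / 0.133 = 3.0075
k* = 3.0075^(1/0.65) ≈ 5.4413

k* ≈ 5.441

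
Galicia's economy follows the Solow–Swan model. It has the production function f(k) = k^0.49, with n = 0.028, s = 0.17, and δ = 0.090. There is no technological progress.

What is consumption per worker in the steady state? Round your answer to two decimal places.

Steady state requires s·f(k) = (n + δ)·k, i.e. s·k^α = (n + δ)·k.
Rearranging, k^(1−α) = s / (n + δ).
k^0.51 = 0.17 / (0.028 + 0.090) = 0.17 / 0.118 = 1.4407
k* = 1.4407^(1/0.51) ≈ 2.0461
y* = (k*)^α = 2.0461^0.49 ≈ 1.4202
c* = (1 − s)·y* = (1 − 0.17) × 1.4202 ≈ 1.1788

c* ≈ 1.18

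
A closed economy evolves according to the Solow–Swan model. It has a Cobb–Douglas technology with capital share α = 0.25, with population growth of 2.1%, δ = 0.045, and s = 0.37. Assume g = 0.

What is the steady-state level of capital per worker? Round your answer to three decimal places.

k* ≈ 9.959

At the steady state, Δk = 0, so s·k^α = (n + δ)·k.
Rearranging, k^(1−α) = s / (n + δ).
k^0.75 = 0.37 / (0.021 + 0.045) = 0.37 / 0.066 = 5.6061
k* = 5.6061^(1/0.75) ≈ 9.9590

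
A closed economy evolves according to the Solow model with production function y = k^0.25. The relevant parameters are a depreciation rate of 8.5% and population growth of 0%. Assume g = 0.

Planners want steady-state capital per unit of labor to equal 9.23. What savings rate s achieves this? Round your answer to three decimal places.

In steady state, investment equals break-even investment: s·k^α = (n + δ)·k.
So s / (n + δ) = (k*)^(1−α) = 9.23^0.75 = 5.2954.
Therefore s = 5.2954 × (n + δ) = 5.2954 × 0.085 = 0.4501.

s ≈ 0.450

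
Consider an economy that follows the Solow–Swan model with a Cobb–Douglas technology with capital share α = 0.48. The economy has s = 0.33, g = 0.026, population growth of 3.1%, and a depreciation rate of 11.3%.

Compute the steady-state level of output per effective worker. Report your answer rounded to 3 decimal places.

y* ≈ 1.845

Steady state requires s·f(k) = (n + g + δ)·k, i.e. s·k^α = (n + g + δ)·k.
Rearranging, k^(1−α) = s / (n + g + δ).
k^0.52 = 0.33 / (0.031 + 0.026 + 0.113) = 0.33 / 0.170 = 1.9412
k* = 1.9412^(1/0.52) ≈ 3.5808
y* = (k*)^α = 3.5808^0.48 ≈ 1.8446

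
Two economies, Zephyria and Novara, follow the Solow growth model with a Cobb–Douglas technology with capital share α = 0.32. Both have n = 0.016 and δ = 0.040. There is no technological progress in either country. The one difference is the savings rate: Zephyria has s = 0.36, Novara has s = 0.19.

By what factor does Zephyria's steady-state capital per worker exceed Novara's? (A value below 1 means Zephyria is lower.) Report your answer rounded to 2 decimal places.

k*_Z / k*_N ≈ 2.56

Steady-state k* = [s/(n + δ)]^(1/(1−α)), so the ratio is [ (s_Z/(n + δ)_Z) / (s_N/(n + δ)_N) ]^1.4706.
s_Z/(n + δ)_Z = 0.36/0.056 = 6.4286; s_N/(n + δ)_N = 0.19/0.056 = 3.3929.
Ratio = (6.4286/3.3929)^1.4706 = 1.8947^1.4706 ≈ 2.5595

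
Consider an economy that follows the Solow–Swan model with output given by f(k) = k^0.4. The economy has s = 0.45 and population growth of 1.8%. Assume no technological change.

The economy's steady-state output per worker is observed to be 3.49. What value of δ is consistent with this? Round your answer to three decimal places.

Steady state requires s·f(k) = (n + δ)·k, i.e. s·k^α = (n + δ)·k.
Since y* = [s/(n + δ)]^(α/(1−α)), we have s/(n + δ) = (y*)^((1−α)/α) = 3.49^1.5 = 6.5199.
Therefore n + δ = s / 6.5199 = 0.45 / 6.5199 = 0.0690, so δ = 0.0690 − 0.018 = 0.0510.

δ ≈ 0.051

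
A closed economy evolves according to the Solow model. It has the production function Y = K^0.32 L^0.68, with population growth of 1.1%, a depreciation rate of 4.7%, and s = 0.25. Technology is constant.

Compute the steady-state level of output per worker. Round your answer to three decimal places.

y* = 1.989

In steady state, investment equals break-even investment: s·k^α = (n + δ)·k.
Dividing both sides by k: k^(1−α) = s / (n + δ).
k^0.68 = 0.25 / (0.011 + 0.047) = 0.25 / 0.058 = 4.3103
k* = 4.3103^(1/0.68) ≈ 8.5723
y* = (k*)^α = 8.5723^0.32 ≈ 1.9888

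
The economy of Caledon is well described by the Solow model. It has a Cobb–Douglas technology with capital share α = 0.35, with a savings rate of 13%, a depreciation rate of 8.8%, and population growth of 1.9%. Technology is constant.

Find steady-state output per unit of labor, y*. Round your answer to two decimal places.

In steady state, investment equals break-even investment: s·k^α = (n + δ)·k.
Rearranging, k^(1−α) = s / (n + δ).
k^0.65 = 0.13 / (0.019 + 0.088) = 0.13 / 0.107 = 1.2150
k* = 1.2150^(1/0.65) ≈ 1.3493
y* = (k*)^α = 1.3493^0.35 ≈ 1.1105

y* = 1.11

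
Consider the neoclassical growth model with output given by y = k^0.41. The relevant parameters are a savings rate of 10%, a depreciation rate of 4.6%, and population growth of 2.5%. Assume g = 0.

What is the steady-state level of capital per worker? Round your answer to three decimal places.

In steady state, investment equals break-even investment: s·k^α = (n + δ)·k.
Rearranging, k^(1−α) = s / (n + δ).
k^0.59 = 0.10 / (0.025 + 0.046) = 0.10 / 0.071 = 1.4085
k* = 1.4085^(1/0.59) ≈ 1.7870

k* = 1.787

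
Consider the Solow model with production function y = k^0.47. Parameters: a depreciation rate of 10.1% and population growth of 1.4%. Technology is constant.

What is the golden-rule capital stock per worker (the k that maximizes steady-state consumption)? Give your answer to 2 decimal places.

k_gold ≈ 14.24

The golden rule sets f'(k) = n + δ, i.e. α·k^(α−1) = n + δ.
So k^(1−α) = α / (n + δ) = 0.47 / 0.115 = 4.0870.
k_gold = 4.0870^(1/0.53) ≈ 14.2427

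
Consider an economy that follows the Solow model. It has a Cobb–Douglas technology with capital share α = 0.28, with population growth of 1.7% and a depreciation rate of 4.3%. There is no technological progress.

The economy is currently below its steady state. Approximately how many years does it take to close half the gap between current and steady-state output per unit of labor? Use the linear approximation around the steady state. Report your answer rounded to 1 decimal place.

about 16.0 years

Near the steady state the convergence rate is λ = (1 − α)(n + δ).
λ = (1 − 0.28) × 0.060 = 0.72 × 0.060 = 0.0432
Half-life = ln 2 / λ = 0.6931 / 0.0432 ≈ 16.04 years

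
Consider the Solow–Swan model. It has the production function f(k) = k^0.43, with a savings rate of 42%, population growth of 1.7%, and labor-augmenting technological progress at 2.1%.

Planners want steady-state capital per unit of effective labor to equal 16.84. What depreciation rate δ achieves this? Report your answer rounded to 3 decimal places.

Steady state requires s·f(k) = (n + g + δ)·k, i.e. s·k^α = (n + g + δ)·k.
So s / (n + g + δ) = (k*)^(1−α) = 16.84^0.57 = 5.0005.
Therefore n + g + δ = s / 5.0005 = 0.42 / 5.0005 = 0.0840, so δ = 0.0840 − 0.038 = 0.0460.

δ ≈ 0.046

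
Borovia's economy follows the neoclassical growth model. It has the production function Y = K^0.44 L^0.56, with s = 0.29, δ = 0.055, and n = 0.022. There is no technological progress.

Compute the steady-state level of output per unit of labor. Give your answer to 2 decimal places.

y* ≈ 2.83

At the steady state, Δk = 0, so s·k^α = (n + δ)·k.
Rearranging, k^(1−α) = s / (n + δ).
k^0.56 = 0.29 / (0.022 + 0.055) = 0.29 / 0.077 = 3.7662
k* = 3.7662^(1/0.56) ≈ 10.6758
y* = (k*)^α = 10.6758^0.44 ≈ 2.8346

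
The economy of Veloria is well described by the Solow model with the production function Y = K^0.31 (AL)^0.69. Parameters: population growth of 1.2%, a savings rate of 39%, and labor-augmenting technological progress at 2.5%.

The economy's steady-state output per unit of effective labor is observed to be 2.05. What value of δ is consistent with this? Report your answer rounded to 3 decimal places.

Steady state requires s·f(k) = (n + g + δ)·k, i.e. s·k^α = (n + g + δ)·k.
Since y* = [s/(n + g + δ)]^(α/(1−α)), we have s/(n + g + δ) = (y*)^((1−α)/α) = 2.05^2.2258 = 4.9420.
Therefore n + g + δ = s / 4.9420 = 0.39 / 4.9420 = 0.0789, so δ = 0.0789 − 0.037 = 0.0419.

δ ≈ 0.042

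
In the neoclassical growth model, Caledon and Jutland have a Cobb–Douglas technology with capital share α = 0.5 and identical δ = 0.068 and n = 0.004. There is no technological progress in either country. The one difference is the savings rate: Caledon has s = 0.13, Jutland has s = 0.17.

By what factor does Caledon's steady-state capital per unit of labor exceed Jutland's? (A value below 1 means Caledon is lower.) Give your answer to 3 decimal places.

Steady-state k* = [s/(n + δ)]^(1/(1−α)), so the ratio is [ (s_C/(n + δ)_C) / (s_J/(n + δ)_J) ]^2.
s_C/(n + δ)_C = 0.13/0.072 = 1.8056; s_J/(n + δ)_J = 0.17/0.072 = 2.3611.
Ratio = (1.8056/2.3611)^2 = 0.7647^2 ≈ 0.5848

k*_C / k*_J ≈ 0.585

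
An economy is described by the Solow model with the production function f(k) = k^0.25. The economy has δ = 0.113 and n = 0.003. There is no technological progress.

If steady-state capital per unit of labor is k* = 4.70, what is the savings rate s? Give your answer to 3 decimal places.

Steady state requires s·f(k) = (n + δ)·k, i.e. s·k^α = (n + δ)·k.
So s / (n + δ) = (k*)^(1−α) = 4.70^0.75 = 3.1921.
Therefore s = 3.1921 × (n + δ) = 3.1921 × 0.116 = 0.3703.

s ≈ 0.370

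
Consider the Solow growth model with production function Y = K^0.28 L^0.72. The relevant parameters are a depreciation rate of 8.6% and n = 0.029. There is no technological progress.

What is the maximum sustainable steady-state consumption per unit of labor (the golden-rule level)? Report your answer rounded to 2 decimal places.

c_gold ≈ 1.02

At the golden rule, f'(k) = n + δ, so α·k^(α−1) = n + δ and k_gold = (α/(n + δ))^(1/(1−α)).
k_gold = (0.28/0.115)^(1/0.72) = 2.4348^1.3889 ≈ 3.4416
c_gold = f(k_gold) − (n + δ)·k_gold = 1.4135 − 0.115×3.4416 ≈ 1.0177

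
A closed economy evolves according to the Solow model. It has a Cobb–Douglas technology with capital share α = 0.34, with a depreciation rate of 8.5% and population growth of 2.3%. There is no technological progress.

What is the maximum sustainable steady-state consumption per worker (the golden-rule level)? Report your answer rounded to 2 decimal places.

At the golden rule, f'(k) = n + δ, so α·k^(α−1) = n + δ and k_gold = (α/(n + δ))^(1/(1−α)).
k_gold = (0.34/0.108)^(1/0.66) = 3.1481^1.5152 ≈ 5.6839
c_gold = f(k_gold) − (n + δ)·k_gold = 1.8054 − 0.108×5.6839 ≈ 1.1915

c_gold ≈ 1.19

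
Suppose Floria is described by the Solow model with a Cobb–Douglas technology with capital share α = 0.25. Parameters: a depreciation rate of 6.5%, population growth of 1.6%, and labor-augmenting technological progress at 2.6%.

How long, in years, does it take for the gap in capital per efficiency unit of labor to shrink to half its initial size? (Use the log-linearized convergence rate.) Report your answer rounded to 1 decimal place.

Near the steady state the convergence rate is λ = (1 − α)(n + g + δ).
λ = (1 − 0.25) × 0.107 = 0.75 × 0.107 = 0.08025
Half-life = ln 2 / λ = 0.6931 / 0.08025 ≈ 8.64 years

half-life ≈ 8.6 years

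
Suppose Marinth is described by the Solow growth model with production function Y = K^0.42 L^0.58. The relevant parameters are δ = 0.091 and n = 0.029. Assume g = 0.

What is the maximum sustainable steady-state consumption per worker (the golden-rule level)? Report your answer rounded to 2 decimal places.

At the golden rule, f'(k) = n + δ, so α·k^(α−1) = n + δ and k_gold = (α/(n + δ))^(1/(1−α)).
k_gold = (0.42/0.120)^(1/0.58) = 3.5000^1.7241 ≈ 8.6702
c_gold = f(k_gold) − (n + δ)·k_gold = 2.4773 − 0.120×8.6702 ≈ 1.4369

c_gold ≈ 1.44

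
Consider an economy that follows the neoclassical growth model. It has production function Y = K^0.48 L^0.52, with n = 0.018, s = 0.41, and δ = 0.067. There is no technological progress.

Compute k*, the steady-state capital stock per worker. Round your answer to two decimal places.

k* ≈ 20.61

Steady state requires s·f(k) = (n + δ)·k, i.e. s·k^α = (n + δ)·k.
Dividing both sides by k: k^(1−α) = s / (n + δ).
k^0.52 = 0.41 / (0.018 + 0.067) = 0.41 / 0.085 = 4.8235
k* = 4.8235^(1/0.52) ≈ 20.6138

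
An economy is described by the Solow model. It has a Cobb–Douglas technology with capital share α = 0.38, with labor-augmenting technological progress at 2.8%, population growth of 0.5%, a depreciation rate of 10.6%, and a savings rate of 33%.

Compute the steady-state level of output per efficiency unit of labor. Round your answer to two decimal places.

Steady state requires s·f(k) = (n + g + δ)·k, i.e. s·k^α = (n + g + δ)·k.
Dividing both sides by k: k^(1−α) = s / (n + g + δ).
k^0.62 = 0.33 / (0.005 + 0.028 + 0.106) = 0.33 / 0.139 = 2.3741
k* = 2.3741^(1/0.62) ≈ 4.0331
y* = (k*)^α = 4.0331^0.38 ≈ 1.6988

y* ≈ 1.70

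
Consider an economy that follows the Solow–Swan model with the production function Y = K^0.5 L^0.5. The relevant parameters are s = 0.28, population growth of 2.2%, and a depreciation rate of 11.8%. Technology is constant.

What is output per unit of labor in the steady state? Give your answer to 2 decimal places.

At the steady state, Δk = 0, so s·k^α = (n + δ)·k.
Rearranging, k^(1−α) = s / (n + δ).
k^0.5 = 0.28 / (0.022 + 0.118) = 0.28 / 0.140 = 2.0000
k* = 2.0000^(1/0.5) ≈ 4.0000
y* = (k*)^α = 4.0000^0.5 ≈ 2.0000

y* ≈ 2.00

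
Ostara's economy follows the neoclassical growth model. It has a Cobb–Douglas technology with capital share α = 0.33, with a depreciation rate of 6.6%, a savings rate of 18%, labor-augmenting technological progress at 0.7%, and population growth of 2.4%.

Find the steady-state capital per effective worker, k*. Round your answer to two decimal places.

At the steady state, Δk = 0, so s·k^α = (n + g + δ)·k.
Dividing both sides by k: k^(1−α) = s / (n + g + δ).
k^0.67 = 0.18 / (0.024 + 0.007 + 0.066) = 0.18 / 0.097 = 1.8557
k* = 1.8557^(1/0.67) ≈ 2.5163

k* ≈ 2.52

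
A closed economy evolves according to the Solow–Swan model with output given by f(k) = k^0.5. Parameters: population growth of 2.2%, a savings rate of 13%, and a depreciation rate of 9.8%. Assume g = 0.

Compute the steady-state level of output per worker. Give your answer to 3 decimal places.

In steady state, investment equals break-even investment: s·k^α = (n + δ)·k.
Dividing both sides by k: k^(1−α) = s / (n + δ).
k^0.5 = 0.13 / (0.022 + 0.098) = 0.13 / 0.120 = 1.0833
k* = 1.0833^(1/0.5) ≈ 1.1735
y* = (k*)^α = 1.1735^0.5 ≈ 1.0833

y* ≈ 1.083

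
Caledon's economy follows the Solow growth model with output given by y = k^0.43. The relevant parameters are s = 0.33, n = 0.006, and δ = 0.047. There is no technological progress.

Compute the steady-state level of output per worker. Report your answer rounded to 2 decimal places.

At the steady state, Δk = 0, so s·k^α = (n + δ)·k.
Dividing both sides by k: k^(1−α) = s / (n + δ).
k^0.57 = 0.33 / (0.006 + 0.047) = 0.33 / 0.053 = 6.2264
k* = 6.2264^(1/0.57) ≈ 24.7399
y* = (k*)^α = 24.7399^0.43 ≈ 3.9734

y* ≈ 3.97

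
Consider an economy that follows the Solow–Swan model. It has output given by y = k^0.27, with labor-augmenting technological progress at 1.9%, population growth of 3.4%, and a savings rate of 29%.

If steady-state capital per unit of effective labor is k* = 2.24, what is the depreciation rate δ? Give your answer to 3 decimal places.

At the steady state, Δk = 0, so s·k^α = (n + g + δ)·k.
So s / (n + g + δ) = (k*)^(1−α) = 2.24^0.73 = 1.8017.
Therefore n + g + δ = s / 1.8017 = 0.29 / 1.8017 = 0.1610, so δ = 0.1610 − 0.053 = 0.1080.

δ ≈ 0.108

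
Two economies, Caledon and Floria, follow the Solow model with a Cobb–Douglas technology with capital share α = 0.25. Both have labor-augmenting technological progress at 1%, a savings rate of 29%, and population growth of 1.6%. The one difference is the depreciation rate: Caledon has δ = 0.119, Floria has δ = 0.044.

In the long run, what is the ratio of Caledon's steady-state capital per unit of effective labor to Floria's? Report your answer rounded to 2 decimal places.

k*_C / k*_F ≈ 0.38

Steady-state k* = [s/(n + g + δ)]^(1/(1−α)), so the ratio is [ (s_C/(n + g + δ)_C) / (s_F/(n + g + δ)_F) ]^1.3333.
s_C/(n + g + δ)_C = 0.29/0.145 = 2.0000; s_F/(n + g + δ)_F = 0.29/0.070 = 4.1429.
Ratio = (2.0000/4.1429)^1.3333 = 0.4828^1.3333 ≈ 0.3788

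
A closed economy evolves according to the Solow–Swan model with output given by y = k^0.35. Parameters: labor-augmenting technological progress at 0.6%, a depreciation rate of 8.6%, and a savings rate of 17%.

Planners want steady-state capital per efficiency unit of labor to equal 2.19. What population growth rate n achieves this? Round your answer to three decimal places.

n ≈ 0.010

At the steady state, Δk = 0, so s·k^α = (n + g + δ)·k.
So s / (n + g + δ) = (k*)^(1−α) = 2.19^0.65 = 1.6645.
Therefore n + g + δ = s / 1.6645 = 0.17 / 1.6645 = 0.1021, so n = 0.1021 − 0.092 = 0.0101.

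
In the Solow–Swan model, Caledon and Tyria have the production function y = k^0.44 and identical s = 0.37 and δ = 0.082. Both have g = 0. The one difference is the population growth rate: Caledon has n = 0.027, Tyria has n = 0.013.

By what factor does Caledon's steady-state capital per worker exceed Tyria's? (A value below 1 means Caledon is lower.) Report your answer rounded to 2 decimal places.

ratio ≈ 0.78

Steady-state k* = [s/(n + δ)]^(1/(1−α)), so the ratio is [ (s_C/(n + δ)_C) / (s_T/(n + δ)_T) ]^1.7857.
s_C/(n + δ)_C = 0.37/0.109 = 3.3945; s_T/(n + δ)_T = 0.37/0.095 = 3.8947.
Ratio = (3.3945/3.8947)^1.7857 = 0.8716^1.7857 ≈ 0.7824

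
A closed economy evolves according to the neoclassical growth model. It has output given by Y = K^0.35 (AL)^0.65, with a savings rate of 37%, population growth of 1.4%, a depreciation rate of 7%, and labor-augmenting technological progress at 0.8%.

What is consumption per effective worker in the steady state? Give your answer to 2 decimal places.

In steady state, investment equals break-even investment: s·k^α = (n + g + δ)·k.
Dividing both sides by k: k^(1−α) = s / (n + g + δ).
k^0.65 = 0.37 / (0.014 + 0.008 + 0.070) = 0.37 / 0.092 = 4.0217
k* = 4.0217^(1/0.65) ≈ 8.5087
y* = (k*)^α = 8.5087^0.35 ≈ 2.1157
c* = (1 − s)·y* = (1 − 0.37) × 2.1157 ≈ 1.3329

c* = 1.33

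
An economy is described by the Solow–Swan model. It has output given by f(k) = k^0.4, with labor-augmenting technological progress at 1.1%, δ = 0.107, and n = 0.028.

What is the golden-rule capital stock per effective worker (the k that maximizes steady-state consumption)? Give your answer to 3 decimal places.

k_gold ≈ 5.364

The golden rule sets f'(k) = n + g + δ, i.e. α·k^(α−1) = n + g + δ.
So k^(1−α) = α / (n + g + δ) = 0.4 / 0.146 = 2.7397.
k_gold = 2.7397^(1/0.6) ≈ 5.3642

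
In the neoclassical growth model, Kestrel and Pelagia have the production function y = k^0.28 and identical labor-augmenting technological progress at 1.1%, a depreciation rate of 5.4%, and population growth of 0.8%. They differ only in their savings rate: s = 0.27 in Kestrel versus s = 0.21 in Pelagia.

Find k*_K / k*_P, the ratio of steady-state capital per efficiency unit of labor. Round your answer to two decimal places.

Steady-state k* = [s/(n + g + δ)]^(1/(1−α)), so the ratio is [ (s_K/(n + g + δ)_K) / (s_P/(n + g + δ)_P) ]^1.3889.
s_K/(n + g + δ)_K = 0.27/0.073 = 3.6986; s_P/(n + g + δ)_P = 0.21/0.073 = 2.8767.
Ratio = (3.6986/2.8767)^1.3889 = 1.2857^1.3889 ≈ 1.4177

k*_K / k*_P ≈ 1.42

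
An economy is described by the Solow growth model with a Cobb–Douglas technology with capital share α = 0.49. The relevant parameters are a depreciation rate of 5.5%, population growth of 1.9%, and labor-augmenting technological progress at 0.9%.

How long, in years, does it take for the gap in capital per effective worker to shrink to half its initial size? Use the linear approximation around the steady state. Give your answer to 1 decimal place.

Near the steady state the convergence rate is λ = (1 − α)(n + g + δ).
λ = (1 − 0.49) × 0.083 = 0.51 × 0.083 = 0.04233
Half-life = ln 2 / λ = 0.6931 / 0.04233 ≈ 16.37 years

about 16.4 years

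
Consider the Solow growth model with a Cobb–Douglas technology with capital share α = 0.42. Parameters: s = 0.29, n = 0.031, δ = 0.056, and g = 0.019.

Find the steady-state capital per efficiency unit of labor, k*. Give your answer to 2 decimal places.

At the steady state, Δk = 0, so s·k^α = (n + g + δ)·k.
Dividing both sides by k: k^(1−α) = s / (n + g + δ).
k^0.58 = 0.29 / (0.031 + 0.019 + 0.056) = 0.29 / 0.106 = 2.7358
k* = 2.7358^(1/0.58) ≈ 5.6701

k* = 5.67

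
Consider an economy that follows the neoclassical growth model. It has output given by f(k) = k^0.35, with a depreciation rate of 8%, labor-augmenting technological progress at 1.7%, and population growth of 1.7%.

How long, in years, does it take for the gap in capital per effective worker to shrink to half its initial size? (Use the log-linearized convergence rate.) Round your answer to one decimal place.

t_½ ≈ 9.4 years

Near the steady state the convergence rate is λ = (1 − α)(n + g + δ).
λ = (1 − 0.35) × 0.114 = 0.65 × 0.114 = 0.0741
Half-life = ln 2 / λ = 0.6931 / 0.0741 ≈ 9.35 years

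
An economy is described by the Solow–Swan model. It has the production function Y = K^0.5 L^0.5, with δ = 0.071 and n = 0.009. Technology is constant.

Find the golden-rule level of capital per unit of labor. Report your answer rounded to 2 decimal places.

k_gold ≈ 39.06

The golden rule sets f'(k) = n + δ, i.e. α·k^(α−1) = n + δ.
So k^(1−α) = α / (n + δ) = 0.5 / 0.080 = 6.2500.
k_gold = 6.2500^(1/0.5) ≈ 39.0625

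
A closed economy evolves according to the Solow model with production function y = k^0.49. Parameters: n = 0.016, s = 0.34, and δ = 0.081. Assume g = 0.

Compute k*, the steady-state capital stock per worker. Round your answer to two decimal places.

In steady state, investment equals break-even investment: s·k^α = (n + δ)·k.
Dividing both sides by k: k^(1−α) = s / (n + δ).
k^0.51 = 0.34 / (0.016 + 0.081) = 0.34 / 0.097 = 3.5052
k* = 3.5052^(1/0.51) ≈ 11.6967

k* ≈ 11.70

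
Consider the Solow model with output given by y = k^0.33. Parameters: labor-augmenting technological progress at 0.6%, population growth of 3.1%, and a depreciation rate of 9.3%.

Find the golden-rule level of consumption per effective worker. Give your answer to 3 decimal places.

At the golden rule, f'(k) = n + g + δ, so α·k^(α−1) = n + g + δ and k_gold = (α/(n + g + δ))^(1/(1−α)).
k_gold = (0.33/0.130)^(1/0.67) = 2.5385^1.4925 ≈ 4.0163
c_gold = f(k_gold) − (n + g + δ)·k_gold = 1.5822 − 0.130×4.0163 ≈ 1.0601

c_gold ≈ 1.060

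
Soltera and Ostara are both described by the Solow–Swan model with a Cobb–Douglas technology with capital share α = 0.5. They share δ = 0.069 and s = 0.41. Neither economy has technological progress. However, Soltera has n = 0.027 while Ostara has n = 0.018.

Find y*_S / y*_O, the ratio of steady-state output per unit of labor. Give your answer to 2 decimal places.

y*_S / y*_O ≈ 0.91

Steady-state y* = [s/(n + δ)]^(α/(1−α)), so the ratio is [ (s_S/(n + δ)_S) / (s_O/(n + δ)_O) ]^1.
s_S/(n + δ)_S = 0.41/0.096 = 4.2708; s_O/(n + δ)_O = 0.41/0.087 = 4.7126.
Ratio = (4.2708/4.7126)^1 = 0.9063^1 ≈ 0.9063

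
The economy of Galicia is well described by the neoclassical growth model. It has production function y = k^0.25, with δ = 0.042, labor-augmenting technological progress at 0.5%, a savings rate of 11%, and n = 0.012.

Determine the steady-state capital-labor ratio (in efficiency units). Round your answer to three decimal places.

In steady state, investment equals break-even investment: s·k^α = (n + g + δ)·k.
Rearranging, k^(1−α) = s / (n + g + δ).
k^0.75 = 0.11 / (0.012 + 0.005 + 0.042) = 0.11 / 0.059 = 1.8644
k* = 1.8644^(1/0.75) ≈ 2.2947

k* = 2.295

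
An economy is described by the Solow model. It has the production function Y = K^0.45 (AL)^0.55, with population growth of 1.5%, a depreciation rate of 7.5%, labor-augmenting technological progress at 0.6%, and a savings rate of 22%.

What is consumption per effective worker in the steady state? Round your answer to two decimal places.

c* ≈ 1.54

At the steady state, Δk = 0, so s·k^α = (n + g + δ)·k.
Rearranging, k^(1−α) = s / (n + g + δ).
k^0.55 = 0.22 / (0.015 + 0.006 + 0.075) = 0.22 / 0.096 = 2.2917
k* = 2.2917^(1/0.55) ≈ 4.5168
y* = (k*)^α = 4.5168^0.45 ≈ 1.9709
c* = (1 − s)·y* = (1 − 0.22) × 1.9709 ≈ 1.5373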